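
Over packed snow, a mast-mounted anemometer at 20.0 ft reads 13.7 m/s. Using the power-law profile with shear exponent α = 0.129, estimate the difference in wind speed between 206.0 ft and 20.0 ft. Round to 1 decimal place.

4.8 m/s

Power law: V₂ = V₁ · (z₂/z₁)^α = 13.7 × (10.3000)^0.129 = 18.5087 m/s
ΔV = 18.5087 − 13.7 = 4.8087 m/s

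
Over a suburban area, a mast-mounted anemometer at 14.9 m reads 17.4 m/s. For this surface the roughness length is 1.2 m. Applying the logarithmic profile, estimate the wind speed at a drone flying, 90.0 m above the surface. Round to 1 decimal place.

29.8 m/s

Log law: V(z) ∝ ln(z/z₀), so V₂/V₁ = ln(z₂/z₀) / ln(z₁/z₀).
ln(90.0/1.2) = 4.3175, ln(14.9/1.2) = 2.5190
V₂ = 17.4 × 4.3175/2.5190 = 17.4 × 1.7139 = 29.8226 m/s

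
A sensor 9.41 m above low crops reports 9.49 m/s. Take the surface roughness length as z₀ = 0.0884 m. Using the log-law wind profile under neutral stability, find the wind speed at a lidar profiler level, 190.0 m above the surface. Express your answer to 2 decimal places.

Log law: V(z) ∝ ln(z/z₀), so V₂/V₁ = ln(z₂/z₀) / ln(z₁/z₀).
ln(190.0/0.0884) = 7.6729, ln(9.41/0.0884) = 4.6677
V₂ = 9.49 × 7.6729/4.6677 = 9.49 × 1.6438 = 15.6001 m/s

15.60 m/s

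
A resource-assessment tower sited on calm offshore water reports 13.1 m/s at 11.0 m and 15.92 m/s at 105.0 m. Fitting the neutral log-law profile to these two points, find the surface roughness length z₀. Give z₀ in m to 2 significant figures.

Log law: V(z) ∝ ln(z/z₀). With r = V₁/V₂ = 13.1/15.92 = 0.82286,
r · ln(z₂/z₀) = ln(z₁/z₀) ⇒ ln z₀ = (ln z₁ − r·ln z₂)/(1 − r)
ln z₀ = (2.39790 − 0.82286×4.65396) / 0.17714 = -8.0824
z₀ = exp(-8.0824) = 0.0003089 m

z₀ ≈ 0.00031 m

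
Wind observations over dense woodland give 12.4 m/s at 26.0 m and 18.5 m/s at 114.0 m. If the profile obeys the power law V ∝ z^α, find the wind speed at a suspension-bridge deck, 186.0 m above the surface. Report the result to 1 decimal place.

21.1 m/s

First find α: α = ln(V₂/V₁)/ln(z₂/z₁) = ln(18.5/12.4)/ln(114.0/26.0) = 0.40007/1.47810 = 0.2707
Extrapolate from 114.0 m to 186.0 m: V₃ = 18.5 × (186.0/114.0)^0.2707 = 18.5 × 1.1417 = 21.1212 m/s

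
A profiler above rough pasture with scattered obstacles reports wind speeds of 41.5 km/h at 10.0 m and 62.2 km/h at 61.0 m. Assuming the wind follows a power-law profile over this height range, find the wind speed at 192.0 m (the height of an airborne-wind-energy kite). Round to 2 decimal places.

80.39 km/h

First find α: α = ln(V₂/V₁)/ln(z₂/z₁) = ln(62.2/41.5)/ln(61.0/10.0) = 0.40466/1.80829 = 0.2238
Extrapolate from 61.0 m to 192.0 m: V₃ = 62.2 × (192.0/61.0)^0.2238 = 62.2 × 1.2925 = 80.3947 km/h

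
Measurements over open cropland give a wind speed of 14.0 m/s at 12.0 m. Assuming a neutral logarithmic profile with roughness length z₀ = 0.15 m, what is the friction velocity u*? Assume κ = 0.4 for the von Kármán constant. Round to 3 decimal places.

u* ≈ 1.278 m/s

Log law: V(z) = (u*/κ) · ln(z/z₀) ⇒ u* = κ · V / ln(z/z₀)
u* = 0.4 × 14.0 / ln(12.0/0.15) = 0.4 × 14.0 / 4.3820
   = 5.6000 / 4.3820 = 1.2779 m/s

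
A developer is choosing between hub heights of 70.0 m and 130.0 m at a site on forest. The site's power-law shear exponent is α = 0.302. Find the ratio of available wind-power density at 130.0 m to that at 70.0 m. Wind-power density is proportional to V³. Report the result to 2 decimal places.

1.75

Speed ratio: V_B/V_A = (z_B/z_A)^α = (130.0/70.0)^0.302 = (1.8571)^0.302 = 1.20557
Power-density ratio: P_B/P_A = (V_B/V_A)³ = (1.20557)³ = 1.75216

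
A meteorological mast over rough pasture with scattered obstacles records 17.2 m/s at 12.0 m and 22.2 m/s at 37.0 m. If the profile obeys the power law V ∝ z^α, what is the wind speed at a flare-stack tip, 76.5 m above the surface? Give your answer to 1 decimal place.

First find α: α = ln(V₂/V₁)/ln(z₂/z₁) = ln(22.2/17.2)/ln(37.0/12.0) = 0.25518/1.12601 = 0.2266
Extrapolate from 37.0 m to 76.5 m: V₃ = 22.2 × (76.5/37.0)^0.2266 = 22.2 × 1.1789 = 26.1724 m/s

26.2 m/s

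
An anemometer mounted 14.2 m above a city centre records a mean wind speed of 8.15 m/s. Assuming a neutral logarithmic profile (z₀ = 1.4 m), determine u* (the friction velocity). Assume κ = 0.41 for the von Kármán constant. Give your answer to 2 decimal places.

Log law: V(z) = (u*/κ) · ln(z/z₀) ⇒ u* = κ · V / ln(z/z₀)
u* = 0.41 × 8.15 / ln(14.2/1.4) = 0.41 × 8.15 / 2.3168
   = 3.3415 / 2.3168 = 1.4423 m/s

u* ≈ 1.44 m/s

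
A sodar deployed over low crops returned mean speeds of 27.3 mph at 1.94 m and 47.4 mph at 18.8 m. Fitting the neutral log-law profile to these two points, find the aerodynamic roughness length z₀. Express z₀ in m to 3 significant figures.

z₀ ≈ 0.0887 m

Log law: V(z) ∝ ln(z/z₀). With r = V₁/V₂ = 27.3/47.4 = 0.57595,
r · ln(z₂/z₀) = ln(z₁/z₀) ⇒ ln z₀ = (ln z₁ − r·ln z₂)/(1 − r)
ln z₀ = (0.66269 − 0.57595×2.93386) / 0.42405 = -2.4220
z₀ = exp(-2.4220) = 0.08874 m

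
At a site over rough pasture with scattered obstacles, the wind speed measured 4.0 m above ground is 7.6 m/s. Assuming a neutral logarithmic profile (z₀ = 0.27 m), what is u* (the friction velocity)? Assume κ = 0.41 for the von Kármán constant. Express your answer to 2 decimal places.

u* ≈ 1.16 m/s

Log law: V(z) = (u*/κ) · ln(z/z₀) ⇒ u* = κ · V / ln(z/z₀)
u* = 0.41 × 7.6 / ln(4.0/0.27) = 0.41 × 7.6 / 2.6956
   = 3.1160 / 2.6956 = 1.1559 m/s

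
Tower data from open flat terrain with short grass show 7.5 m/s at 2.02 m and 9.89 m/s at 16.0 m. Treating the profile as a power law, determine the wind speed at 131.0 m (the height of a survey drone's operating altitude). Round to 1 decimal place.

13.1 m/s

First find α: α = ln(V₂/V₁)/ln(z₂/z₁) = ln(9.89/7.5)/ln(16.0/2.02) = 0.27662/2.06949 = 0.1337
Extrapolate from 16.0 m to 131.0 m: V₃ = 9.89 × (131.0/16.0)^0.1337 = 9.89 × 1.3245 = 13.0995 m/s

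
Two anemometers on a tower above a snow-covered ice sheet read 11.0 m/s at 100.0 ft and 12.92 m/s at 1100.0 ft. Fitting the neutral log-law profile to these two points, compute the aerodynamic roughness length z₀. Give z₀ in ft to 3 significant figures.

Log law: V(z) ∝ ln(z/z₀). With r = V₁/V₂ = 11.0/12.92 = 0.85139,
r · ln(z₂/z₀) = ln(z₁/z₀) ⇒ ln z₀ = (ln z₁ − r·ln z₂)/(1 − r)
ln z₀ = (4.60517 − 0.85139×7.00307) / 0.14861 = -9.1328
z₀ = exp(-9.1328) = 0.0001081 ft

z₀ ≈ 0.000108 ft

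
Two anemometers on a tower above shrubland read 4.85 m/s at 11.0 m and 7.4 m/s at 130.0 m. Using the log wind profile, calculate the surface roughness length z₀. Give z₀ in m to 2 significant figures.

z₀ ≈ 0.10 m

Log law: V(z) ∝ ln(z/z₀). With r = V₁/V₂ = 4.85/7.4 = 0.65541,
r · ln(z₂/z₀) = ln(z₁/z₀) ⇒ ln z₀ = (ln z₁ − r·ln z₂)/(1 − r)
ln z₀ = (2.39790 − 0.65541×4.86753) / 0.34459 = -2.2993
z₀ = exp(-2.2993) = 0.1003 m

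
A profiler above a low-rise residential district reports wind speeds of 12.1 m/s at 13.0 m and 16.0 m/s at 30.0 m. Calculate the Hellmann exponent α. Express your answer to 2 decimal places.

α ≈ 0.33

Power law: V₂/V₁ = (z₂/z₁)^α ⇒ α = ln(V₂/V₁) / ln(z₂/z₁)
α = ln(16.0/12.1) / ln(30.0/13.0) = ln(1.3223) / ln(2.3077)
  = 0.27938 / 0.83625 = 0.33409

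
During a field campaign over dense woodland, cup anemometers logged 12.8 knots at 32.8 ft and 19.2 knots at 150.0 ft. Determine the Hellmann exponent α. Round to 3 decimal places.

Power law: V₂/V₁ = (z₂/z₁)^α ⇒ α = ln(V₂/V₁) / ln(z₂/z₁)
α = ln(19.2/12.8) / ln(150.0/32.8) = ln(1.5000) / ln(4.5732)
  = 0.40547 / 1.52021 = 0.26672

α ≈ 0.267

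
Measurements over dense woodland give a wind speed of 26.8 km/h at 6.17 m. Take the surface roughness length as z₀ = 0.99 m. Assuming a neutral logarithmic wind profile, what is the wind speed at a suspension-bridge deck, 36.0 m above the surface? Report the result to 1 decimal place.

52.6 km/h

Log law: V(z) ∝ ln(z/z₀), so V₂/V₁ = ln(z₂/z₀) / ln(z₁/z₀).
ln(36.0/0.99) = 3.5936, ln(6.17/0.99) = 1.8297
V₂ = 26.8 × 3.5936/1.8297 = 26.8 × 1.9640 = 52.6343 km/h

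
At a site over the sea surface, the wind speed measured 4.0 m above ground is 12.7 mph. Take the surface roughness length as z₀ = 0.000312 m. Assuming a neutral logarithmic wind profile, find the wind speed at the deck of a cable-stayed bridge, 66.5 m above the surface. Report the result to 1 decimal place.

16.5 mph

Log law: V(z) ∝ ln(z/z₀), so V₂/V₁ = ln(z₂/z₀) / ln(z₁/z₀).
ln(66.5/0.000312) = 12.2697, ln(4.0/0.000312) = 9.4588
V₂ = 12.7 × 12.2697/9.4588 = 12.7 × 1.2972 = 16.4741 mph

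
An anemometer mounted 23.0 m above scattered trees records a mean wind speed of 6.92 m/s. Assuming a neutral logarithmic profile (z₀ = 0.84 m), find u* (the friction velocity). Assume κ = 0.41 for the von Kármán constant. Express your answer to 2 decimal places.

Log law: V(z) = (u*/κ) · ln(z/z₀) ⇒ u* = κ · V / ln(z/z₀)
u* = 0.41 × 6.92 / ln(23.0/0.84) = 0.41 × 6.92 / 3.3098
   = 2.8372 / 3.3098 = 0.8572 m/s

u* ≈ 0.86 m/s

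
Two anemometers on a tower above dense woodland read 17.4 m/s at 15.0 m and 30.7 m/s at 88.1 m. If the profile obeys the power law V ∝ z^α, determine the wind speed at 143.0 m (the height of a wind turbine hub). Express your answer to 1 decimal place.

35.9 m/s

First find α: α = ln(V₂/V₁)/ln(z₂/z₁) = ln(30.7/17.4)/ln(88.1/15.0) = 0.56779/1.77042 = 0.3207
Extrapolate from 88.1 m to 143.0 m: V₃ = 30.7 × (143.0/88.1)^0.3207 = 30.7 × 1.1681 = 35.8594 m/s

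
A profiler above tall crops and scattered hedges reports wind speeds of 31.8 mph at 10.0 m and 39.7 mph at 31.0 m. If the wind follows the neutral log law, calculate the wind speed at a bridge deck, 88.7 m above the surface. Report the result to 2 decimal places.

Log law: V ∝ ln(z/z₀). From the pair, with r = V₁/V₂ = 0.80101,
ln z₀ = (ln z₁ − r·ln z₂)/(1 − r) = (2.3026 − 0.80101×3.4340)/0.19899 = -2.2517 → z₀ = 0.1052 m
V₃ = V₁ · ln(z₃/z₀)/ln(z₁/z₀) = 31.8 × 6.7369/4.5543 = 47.0405 mph

47.04 mph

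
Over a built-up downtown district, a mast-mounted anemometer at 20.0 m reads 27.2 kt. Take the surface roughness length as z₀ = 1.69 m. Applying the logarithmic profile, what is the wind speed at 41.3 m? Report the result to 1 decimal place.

35.2 kt

Log law: V(z) ∝ ln(z/z₀), so V₂/V₁ = ln(z₂/z₀) / ln(z₁/z₀).
ln(41.3/1.69) = 3.1961, ln(20.0/1.69) = 2.4710
V₂ = 27.2 × 3.1961/2.4710 = 27.2 × 1.2935 = 35.1820 kt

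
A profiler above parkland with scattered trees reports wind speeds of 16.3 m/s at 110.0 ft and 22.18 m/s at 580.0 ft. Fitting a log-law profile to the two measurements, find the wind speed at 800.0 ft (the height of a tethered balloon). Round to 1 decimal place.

23.3 m/s

Log law: V ∝ ln(z/z₀). From the pair, with r = V₁/V₂ = 0.73490,
ln z₀ = (ln z₁ − r·ln z₂)/(1 − r) = (4.7005 − 0.73490×6.3630)/0.26510 = 0.0917 → z₀ = 1.096 ft
V₃ = V₁ · ln(z₃/z₀)/ln(z₁/z₀) = 16.3 × 6.5929/4.6088 = 23.3174 m/s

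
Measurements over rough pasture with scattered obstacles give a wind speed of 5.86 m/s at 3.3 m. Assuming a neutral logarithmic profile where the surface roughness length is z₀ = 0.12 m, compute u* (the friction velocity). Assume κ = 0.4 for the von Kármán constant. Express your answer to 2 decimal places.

Log law: V(z) = (u*/κ) · ln(z/z₀) ⇒ u* = κ · V / ln(z/z₀)
u* = 0.4 × 5.86 / ln(3.3/0.12) = 0.4 × 5.86 / 3.3142
   = 2.3440 / 3.3142 = 0.7073 m/s

u* ≈ 0.71 m/s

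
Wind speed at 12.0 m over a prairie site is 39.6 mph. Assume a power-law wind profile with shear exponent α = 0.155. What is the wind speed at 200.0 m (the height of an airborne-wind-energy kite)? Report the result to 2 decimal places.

Power-law profile: V₂ = V₁ · (z₂/z₁)^α
V₂ = 39.6 × (200.0/12.0)^0.155 = 39.6 × (16.6667)^0.155
    = 39.6 × 1.5466 = 61.2466 mph

61.25 mph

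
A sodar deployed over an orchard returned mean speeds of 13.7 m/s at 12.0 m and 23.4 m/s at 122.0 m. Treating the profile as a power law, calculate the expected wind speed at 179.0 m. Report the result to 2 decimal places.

First find α: α = ln(V₂/V₁)/ln(z₂/z₁) = ln(23.4/13.7)/ln(122.0/12.0) = 0.53534/2.31911 = 0.2308
Extrapolate from 122.0 m to 179.0 m: V₃ = 23.4 × (179.0/122.0)^0.2308 = 23.4 × 1.0925 = 25.5652 m/s

25.57 m/s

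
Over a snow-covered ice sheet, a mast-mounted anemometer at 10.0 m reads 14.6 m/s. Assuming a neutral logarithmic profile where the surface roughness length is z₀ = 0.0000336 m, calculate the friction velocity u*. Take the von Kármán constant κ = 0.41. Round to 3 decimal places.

u* ≈ 0.475 m/s

Log law: V(z) = (u*/κ) · ln(z/z₀) ⇒ u* = κ · V / ln(z/z₀)
u* = 0.41 × 14.6 / ln(10.0/0.0000336) = 0.41 × 14.6 / 12.6036
   = 5.9860 / 12.6036 = 0.4749 m/s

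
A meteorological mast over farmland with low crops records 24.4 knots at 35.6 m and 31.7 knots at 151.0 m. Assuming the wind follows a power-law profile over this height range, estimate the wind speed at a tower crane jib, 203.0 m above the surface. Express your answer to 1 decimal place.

33.4 knots

First find α: α = ln(V₂/V₁)/ln(z₂/z₁) = ln(31.7/24.4)/ln(151.0/35.6) = 0.26173/1.44493 = 0.1811
Extrapolate from 151.0 m to 203.0 m: V₃ = 31.7 × (203.0/151.0)^0.1811 = 31.7 × 1.0551 = 33.4456 knots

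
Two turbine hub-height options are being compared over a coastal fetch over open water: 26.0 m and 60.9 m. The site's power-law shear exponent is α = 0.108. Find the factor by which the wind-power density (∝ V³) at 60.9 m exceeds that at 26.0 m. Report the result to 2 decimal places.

Speed ratio: V_B/V_A = (z_B/z_A)^α = (60.9/26.0)^0.108 = (2.3423)^0.108 = 1.09628
Power-density ratio: P_B/P_A = (V_B/V_A)³ = (1.09628)³ = 1.31754

1.32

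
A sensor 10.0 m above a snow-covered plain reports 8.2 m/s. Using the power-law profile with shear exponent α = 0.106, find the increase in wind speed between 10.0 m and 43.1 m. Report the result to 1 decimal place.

1.4 m/s

Power law: V₂ = V₁ · (z₂/z₁)^α = 8.2 × (4.3100)^0.106 = 9.5734 m/s
ΔV = 9.5734 − 8.2 = 1.3734 m/s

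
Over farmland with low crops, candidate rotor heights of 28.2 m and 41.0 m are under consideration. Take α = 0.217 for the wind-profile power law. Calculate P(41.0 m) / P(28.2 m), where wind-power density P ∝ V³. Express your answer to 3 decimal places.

Speed ratio: V_B/V_A = (z_B/z_A)^α = (41.0/28.2)^0.217 = (1.4539)^0.217 = 1.08460
Power-density ratio: P_B/P_A = (V_B/V_A)³ = (1.08460)³ = 1.27588

1.276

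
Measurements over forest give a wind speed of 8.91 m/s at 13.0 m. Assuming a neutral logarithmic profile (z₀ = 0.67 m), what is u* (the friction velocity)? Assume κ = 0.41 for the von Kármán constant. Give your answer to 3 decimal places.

u* ≈ 1.232 m/s

Log law: V(z) = (u*/κ) · ln(z/z₀) ⇒ u* = κ · V / ln(z/z₀)
u* = 0.41 × 8.91 / ln(13.0/0.67) = 0.41 × 8.91 / 2.9654
   = 3.6531 / 2.9654 = 1.2319 m/s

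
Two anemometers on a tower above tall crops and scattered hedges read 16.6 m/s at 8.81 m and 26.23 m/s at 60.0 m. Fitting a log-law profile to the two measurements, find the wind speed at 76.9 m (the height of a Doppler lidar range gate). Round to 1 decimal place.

Log law: V ∝ ln(z/z₀). From the pair, with r = V₁/V₂ = 0.63286,
ln z₀ = (ln z₁ − r·ln z₂)/(1 − r) = (2.1759 − 0.63286×4.0943)/0.36714 = -1.1311 → z₀ = 0.3227 m
V₃ = V₁ · ln(z₃/z₀)/ln(z₁/z₀) = 16.6 × 5.4736/3.3070 = 27.4757 m/s

27.5 m/s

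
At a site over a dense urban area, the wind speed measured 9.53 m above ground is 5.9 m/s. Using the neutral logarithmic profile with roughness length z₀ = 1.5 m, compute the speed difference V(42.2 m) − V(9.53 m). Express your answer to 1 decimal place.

Log law: V₂ = V₁ · ln(z₂/z₀)/ln(z₁/z₀) = 5.9 × 3.3370/1.8490 = 10.6481 m/s
ΔV = 10.6481 − 5.9 = 4.7481 m/s

4.7 m/s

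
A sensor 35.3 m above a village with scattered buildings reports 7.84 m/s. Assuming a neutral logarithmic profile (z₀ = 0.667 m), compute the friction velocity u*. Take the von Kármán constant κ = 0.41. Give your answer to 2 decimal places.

Log law: V(z) = (u*/κ) · ln(z/z₀) ⇒ u* = κ · V / ln(z/z₀)
u* = 0.41 × 7.84 / ln(35.3/0.667) = 0.41 × 7.84 / 3.9688
   = 3.2144 / 3.9688 = 0.8099 m/s

u* ≈ 0.81 m/s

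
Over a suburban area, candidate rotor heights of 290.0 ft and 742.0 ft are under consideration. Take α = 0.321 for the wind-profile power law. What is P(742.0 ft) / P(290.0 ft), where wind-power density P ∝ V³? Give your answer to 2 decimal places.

Speed ratio: V_B/V_A = (z_B/z_A)^α = (742.0/290.0)^0.321 = (2.5586)^0.321 = 1.35198
Power-density ratio: P_B/P_A = (V_B/V_A)³ = (1.35198)³ = 2.47121

2.47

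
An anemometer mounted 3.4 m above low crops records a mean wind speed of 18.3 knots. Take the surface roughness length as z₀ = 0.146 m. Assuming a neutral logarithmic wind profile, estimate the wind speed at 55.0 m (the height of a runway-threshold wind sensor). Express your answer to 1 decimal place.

Log law: V(z) ∝ ln(z/z₀), so V₂/V₁ = ln(z₂/z₀) / ln(z₁/z₀).
ln(55.0/0.146) = 5.9315, ln(3.4/0.146) = 3.1479
V₂ = 18.3 × 5.9315/3.1479 = 18.3 × 1.8843 = 34.4818 knots

34.5 knots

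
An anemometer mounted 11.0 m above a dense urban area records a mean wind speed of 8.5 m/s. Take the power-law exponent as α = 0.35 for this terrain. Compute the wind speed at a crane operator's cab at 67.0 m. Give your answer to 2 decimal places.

16.00 m/s

Power-law profile: V₂ = V₁ · (z₂/z₁)^α
V₂ = 8.5 × (67.0/11.0)^0.35 = 8.5 × (6.0909)^0.35
    = 8.5 × 1.8821 = 15.9977 m/s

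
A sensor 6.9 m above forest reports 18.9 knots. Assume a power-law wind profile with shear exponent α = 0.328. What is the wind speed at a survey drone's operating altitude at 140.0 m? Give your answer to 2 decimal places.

Power-law profile: V₂ = V₁ · (z₂/z₁)^α
V₂ = 18.9 × (140.0/6.9)^0.328 = 18.9 × (20.2899)^0.328
    = 18.9 × 2.6840 = 50.7282 knots

50.73 knots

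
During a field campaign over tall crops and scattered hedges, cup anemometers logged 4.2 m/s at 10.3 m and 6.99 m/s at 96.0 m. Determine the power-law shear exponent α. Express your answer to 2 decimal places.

Power law: V₂/V₁ = (z₂/z₁)^α ⇒ α = ln(V₂/V₁) / ln(z₂/z₁)
α = ln(6.99/4.2) / ln(96.0/10.3) = ln(1.6643) / ln(9.3204)
  = 0.50940 / 2.23220 = 0.22820

α ≈ 0.23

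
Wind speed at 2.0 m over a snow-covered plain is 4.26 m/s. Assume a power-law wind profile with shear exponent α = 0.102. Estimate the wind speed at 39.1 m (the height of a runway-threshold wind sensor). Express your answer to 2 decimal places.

Power-law profile: V₂ = V₁ · (z₂/z₁)^α
V₂ = 4.26 × (39.1/2.0)^0.102 = 4.26 × (19.5500)^0.102
    = 4.26 × 1.3542 = 5.7691 m/s

5.77 m/s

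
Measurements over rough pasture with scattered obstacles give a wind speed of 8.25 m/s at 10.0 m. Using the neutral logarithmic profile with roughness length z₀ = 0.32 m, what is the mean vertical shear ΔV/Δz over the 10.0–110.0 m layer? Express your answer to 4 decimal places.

Log law: V₂ = V₁ · ln(z₂/z₀)/ln(z₁/z₀) = 8.25 × 5.8399/3.4420 = 13.9974 m/s
ΔV/Δz = (13.9974 − 8.25)/(110.0 − 10.0) = 5.7474/100.0000 = 0.05747 m/s/m

0.0575 m/s/m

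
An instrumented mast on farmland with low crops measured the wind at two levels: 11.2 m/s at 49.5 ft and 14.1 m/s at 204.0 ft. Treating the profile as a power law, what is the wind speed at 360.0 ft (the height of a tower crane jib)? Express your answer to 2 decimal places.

First find α: α = ln(V₂/V₁)/ln(z₂/z₁) = ln(14.1/11.2)/ln(204.0/49.5) = 0.23026/1.41615 = 0.1626
Extrapolate from 204.0 ft to 360.0 ft: V₃ = 14.1 × (360.0/204.0)^0.1626 = 14.1 × 1.0968 = 15.4642 m/s

15.46 m/s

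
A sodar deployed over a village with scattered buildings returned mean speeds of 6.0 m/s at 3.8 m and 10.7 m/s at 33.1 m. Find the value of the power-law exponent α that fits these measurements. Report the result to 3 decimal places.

α ≈ 0.267

Power law: V₂/V₁ = (z₂/z₁)^α ⇒ α = ln(V₂/V₁) / ln(z₂/z₁)
α = ln(10.7/6.0) / ln(33.1/3.8) = ln(1.7833) / ln(8.7105)
  = 0.57848 / 2.16453 = 0.26726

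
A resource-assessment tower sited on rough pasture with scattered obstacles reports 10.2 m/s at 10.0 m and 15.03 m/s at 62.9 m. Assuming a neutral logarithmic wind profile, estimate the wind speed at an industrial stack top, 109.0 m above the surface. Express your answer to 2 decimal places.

Log law: V ∝ ln(z/z₀). From the pair, with r = V₁/V₂ = 0.67864,
ln z₀ = (ln z₁ − r·ln z₂)/(1 − r) = (2.3026 − 0.67864×4.1415)/0.32136 = -1.5809 → z₀ = 0.2058 m
V₃ = V₁ · ln(z₃/z₀)/ln(z₁/z₀) = 10.2 × 6.2723/3.8835 = 16.4740 m/s

16.47 m/s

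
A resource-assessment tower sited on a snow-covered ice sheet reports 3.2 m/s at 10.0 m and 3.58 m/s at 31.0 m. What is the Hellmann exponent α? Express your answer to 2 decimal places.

Power law: V₂/V₁ = (z₂/z₁)^α ⇒ α = ln(V₂/V₁) / ln(z₂/z₁)
α = ln(3.58/3.2) / ln(31.0/10.0) = ln(1.1187) / ln(3.1000)
  = 0.11221 / 1.13140 = 0.09918

α ≈ 0.10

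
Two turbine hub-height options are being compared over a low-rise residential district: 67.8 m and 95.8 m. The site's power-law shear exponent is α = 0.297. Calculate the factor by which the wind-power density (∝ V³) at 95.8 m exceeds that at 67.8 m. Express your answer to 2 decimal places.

1.36

Speed ratio: V_B/V_A = (z_B/z_A)^α = (95.8/67.8)^0.297 = (1.4130)^0.297 = 1.10813
Power-density ratio: P_B/P_A = (V_B/V_A)³ = (1.10813)³ = 1.36073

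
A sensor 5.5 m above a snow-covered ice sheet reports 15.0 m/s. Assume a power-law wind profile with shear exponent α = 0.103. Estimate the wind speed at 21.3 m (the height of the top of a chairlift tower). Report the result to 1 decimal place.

Power-law profile: V₂ = V₁ · (z₂/z₁)^α
V₂ = 15.0 × (21.3/5.5)^0.103 = 15.0 × (3.8727)^0.103
    = 15.0 × 1.1497 = 17.2448 m/s

17.2 m/s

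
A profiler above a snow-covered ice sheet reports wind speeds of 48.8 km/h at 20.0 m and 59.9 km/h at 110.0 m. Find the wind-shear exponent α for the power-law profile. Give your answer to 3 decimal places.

Power law: V₂/V₁ = (z₂/z₁)^α ⇒ α = ln(V₂/V₁) / ln(z₂/z₁)
α = ln(59.9/48.8) / ln(110.0/20.0) = ln(1.2275) / ln(5.5000)
  = 0.20495 / 1.70475 = 0.12022

α ≈ 0.120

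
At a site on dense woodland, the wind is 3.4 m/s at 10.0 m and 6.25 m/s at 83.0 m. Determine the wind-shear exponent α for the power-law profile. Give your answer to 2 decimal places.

Power law: V₂/V₁ = (z₂/z₁)^α ⇒ α = ln(V₂/V₁) / ln(z₂/z₁)
α = ln(6.25/3.4) / ln(83.0/10.0) = ln(1.8382) / ln(8.3000)
  = 0.60881 / 2.11626 = 0.28768

α ≈ 0.29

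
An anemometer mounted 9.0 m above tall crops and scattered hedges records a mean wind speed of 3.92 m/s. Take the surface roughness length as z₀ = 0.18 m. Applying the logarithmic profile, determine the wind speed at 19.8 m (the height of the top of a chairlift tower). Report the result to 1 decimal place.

Log law: V(z) ∝ ln(z/z₀), so V₂/V₁ = ln(z₂/z₀) / ln(z₁/z₀).
ln(19.8/0.18) = 4.7005, ln(9.0/0.18) = 3.9120
V₂ = 3.92 × 4.7005/3.9120 = 3.92 × 1.2015 = 4.7101 m/s

4.7 m/s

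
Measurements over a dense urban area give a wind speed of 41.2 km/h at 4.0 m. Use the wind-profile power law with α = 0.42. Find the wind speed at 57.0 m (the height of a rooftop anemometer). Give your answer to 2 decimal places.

125.75 km/h

Power-law profile: V₂ = V₁ · (z₂/z₁)^α
V₂ = 41.2 × (57.0/4.0)^0.42 = 41.2 × (14.2500)^0.42
    = 41.2 × 3.0521 = 125.7475 km/h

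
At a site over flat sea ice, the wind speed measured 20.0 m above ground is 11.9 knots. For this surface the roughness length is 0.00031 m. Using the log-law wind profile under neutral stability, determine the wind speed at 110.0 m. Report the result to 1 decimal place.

Log law: V(z) ∝ ln(z/z₀), so V₂/V₁ = ln(z₂/z₀) / ln(z₁/z₀).
ln(110.0/0.00031) = 12.7794, ln(20.0/0.00031) = 11.0747
V₂ = 11.9 × 12.7794/11.0747 = 11.9 × 1.1539 = 13.7318 knots

13.7 knots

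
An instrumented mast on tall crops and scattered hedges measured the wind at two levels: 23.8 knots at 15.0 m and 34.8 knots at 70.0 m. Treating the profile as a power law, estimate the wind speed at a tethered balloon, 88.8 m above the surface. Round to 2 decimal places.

First find α: α = ln(V₂/V₁)/ln(z₂/z₁) = ln(34.8/23.8)/ln(70.0/15.0) = 0.37993/1.54045 = 0.2466
Extrapolate from 70.0 m to 88.8 m: V₃ = 34.8 × (88.8/70.0)^0.2466 = 34.8 × 1.0604 = 36.9029 knots

36.90 knots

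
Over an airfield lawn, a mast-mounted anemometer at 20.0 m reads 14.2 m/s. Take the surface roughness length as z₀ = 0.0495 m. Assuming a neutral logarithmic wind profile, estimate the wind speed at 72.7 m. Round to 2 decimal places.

17.25 m/s

Log law: V(z) ∝ ln(z/z₀), so V₂/V₁ = ln(z₂/z₀) / ln(z₁/z₀).
ln(72.7/0.0495) = 7.2921, ln(20.0/0.0495) = 6.0015
V₂ = 14.2 × 7.2921/6.0015 = 14.2 × 1.2150 = 17.2537 m/s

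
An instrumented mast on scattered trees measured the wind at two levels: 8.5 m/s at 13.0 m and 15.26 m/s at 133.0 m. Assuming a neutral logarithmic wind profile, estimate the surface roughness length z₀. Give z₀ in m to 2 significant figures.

z₀ ≈ 0.70 m

Log law: V(z) ∝ ln(z/z₀). With r = V₁/V₂ = 8.5/15.26 = 0.55701,
r · ln(z₂/z₀) = ln(z₁/z₀) ⇒ ln z₀ = (ln z₁ − r·ln z₂)/(1 − r)
ln z₀ = (2.56495 − 0.55701×4.89035) / 0.44299 = -0.3590
z₀ = exp(-0.3590) = 0.6984 m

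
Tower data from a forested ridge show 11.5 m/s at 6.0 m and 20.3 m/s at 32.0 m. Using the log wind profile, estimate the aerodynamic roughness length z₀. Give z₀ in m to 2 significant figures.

z₀ ≈ 0.67 m

Log law: V(z) ∝ ln(z/z₀). With r = V₁/V₂ = 11.5/20.3 = 0.56650,
r · ln(z₂/z₀) = ln(z₁/z₀) ⇒ ln z₀ = (ln z₁ − r·ln z₂)/(1 − r)
ln z₀ = (1.79176 − 0.56650×3.46574) / 0.43350 = -0.3958
z₀ = exp(-0.3958) = 0.6731 m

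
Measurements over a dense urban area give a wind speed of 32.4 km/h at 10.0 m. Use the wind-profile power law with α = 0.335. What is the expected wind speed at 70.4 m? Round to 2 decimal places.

62.30 km/h

Power-law profile: V₂ = V₁ · (z₂/z₁)^α
V₂ = 32.4 × (70.4/10.0)^0.335 = 32.4 × (7.0400)^0.335
    = 32.4 × 1.9228 = 62.2991 km/h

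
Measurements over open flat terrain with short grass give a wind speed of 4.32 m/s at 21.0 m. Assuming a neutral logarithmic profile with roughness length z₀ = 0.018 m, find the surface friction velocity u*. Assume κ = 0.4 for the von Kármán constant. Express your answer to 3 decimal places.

u* ≈ 0.245 m/s

Log law: V(z) = (u*/κ) · ln(z/z₀) ⇒ u* = κ · V / ln(z/z₀)
u* = 0.4 × 4.32 / ln(21.0/0.018) = 0.4 × 4.32 / 7.0619
   = 1.7280 / 7.0619 = 0.2447 m/s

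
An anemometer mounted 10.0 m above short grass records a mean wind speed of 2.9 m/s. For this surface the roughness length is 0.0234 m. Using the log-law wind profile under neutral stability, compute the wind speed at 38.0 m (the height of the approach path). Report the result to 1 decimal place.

Log law: V(z) ∝ ln(z/z₀), so V₂/V₁ = ln(z₂/z₀) / ln(z₁/z₀).
ln(38.0/0.0234) = 7.3926, ln(10.0/0.0234) = 6.0576
V₂ = 2.9 × 7.3926/6.0576 = 2.9 × 1.2204 = 3.5391 m/s

3.5 m/s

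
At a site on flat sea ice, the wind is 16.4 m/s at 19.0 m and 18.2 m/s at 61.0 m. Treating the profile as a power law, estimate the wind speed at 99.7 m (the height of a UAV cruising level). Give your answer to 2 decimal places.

First find α: α = ln(V₂/V₁)/ln(z₂/z₁) = ln(18.2/16.4)/ln(61.0/19.0) = 0.10414/1.16643 = 0.0893
Extrapolate from 61.0 m to 99.7 m: V₃ = 18.2 × (99.7/61.0)^0.0893 = 18.2 × 1.0448 = 19.0161 m/s

19.02 m/s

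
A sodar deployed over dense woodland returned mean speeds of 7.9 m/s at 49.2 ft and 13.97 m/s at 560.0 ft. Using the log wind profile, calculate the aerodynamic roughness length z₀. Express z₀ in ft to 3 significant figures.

Log law: V(z) ∝ ln(z/z₀). With r = V₁/V₂ = 7.9/13.97 = 0.56550,
r · ln(z₂/z₀) = ln(z₁/z₀) ⇒ ln z₀ = (ln z₁ − r·ln z₂)/(1 − r)
ln z₀ = (3.89589 − 0.56550×6.32794) / 0.43450 = 0.7306
z₀ = exp(0.7306) = 2.076 ft

z₀ ≈ 2.08 ft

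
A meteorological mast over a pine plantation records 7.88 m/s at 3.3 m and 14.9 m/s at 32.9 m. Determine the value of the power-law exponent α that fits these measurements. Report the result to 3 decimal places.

Power law: V₂/V₁ = (z₂/z₁)^α ⇒ α = ln(V₂/V₁) / ln(z₂/z₁)
α = ln(14.9/7.88) / ln(32.9/3.3) = ln(1.8909) / ln(9.9697)
  = 0.63703 / 2.29955 = 0.27703

α ≈ 0.277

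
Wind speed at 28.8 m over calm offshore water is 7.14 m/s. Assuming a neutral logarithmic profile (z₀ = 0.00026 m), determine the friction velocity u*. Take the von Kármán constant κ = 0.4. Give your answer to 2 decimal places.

u* ≈ 0.25 m/s

Log law: V(z) = (u*/κ) · ln(z/z₀) ⇒ u* = κ · V / ln(z/z₀)
u* = 0.4 × 7.14 / ln(28.8/0.00026) = 0.4 × 7.14 / 11.6152
   = 2.8560 / 11.6152 = 0.2459 m/s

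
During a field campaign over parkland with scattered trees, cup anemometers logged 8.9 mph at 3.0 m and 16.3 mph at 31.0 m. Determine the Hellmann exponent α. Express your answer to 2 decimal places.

Power law: V₂/V₁ = (z₂/z₁)^α ⇒ α = ln(V₂/V₁) / ln(z₂/z₁)
α = ln(16.3/8.9) / ln(31.0/3.0) = ln(1.8315) / ln(10.3333)
  = 0.60511 / 2.33537 = 0.25911

α ≈ 0.26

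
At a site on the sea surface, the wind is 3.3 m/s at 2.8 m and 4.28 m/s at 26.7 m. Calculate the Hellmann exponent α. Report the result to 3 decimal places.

α ≈ 0.115

Power law: V₂/V₁ = (z₂/z₁)^α ⇒ α = ln(V₂/V₁) / ln(z₂/z₁)
α = ln(4.28/3.3) / ln(26.7/2.8) = ln(1.2970) / ln(9.5357)
  = 0.26003 / 2.25504 = 0.11531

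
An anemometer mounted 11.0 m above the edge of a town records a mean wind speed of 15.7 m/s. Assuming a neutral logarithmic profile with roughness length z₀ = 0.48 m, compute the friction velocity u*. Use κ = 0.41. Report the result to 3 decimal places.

u* ≈ 2.055 m/s

Log law: V(z) = (u*/κ) · ln(z/z₀) ⇒ u* = κ · V / ln(z/z₀)
u* = 0.41 × 15.7 / ln(11.0/0.48) = 0.41 × 15.7 / 3.1319
   = 6.4370 / 3.1319 = 2.0553 m/s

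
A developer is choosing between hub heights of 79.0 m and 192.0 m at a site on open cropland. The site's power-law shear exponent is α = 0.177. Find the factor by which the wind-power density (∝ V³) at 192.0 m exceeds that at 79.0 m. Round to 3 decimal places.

1.602

Speed ratio: V_B/V_A = (z_B/z_A)^α = (192.0/79.0)^0.177 = (2.4304)^0.177 = 1.17021
Power-density ratio: P_B/P_A = (V_B/V_A)³ = (1.17021)³ = 1.60248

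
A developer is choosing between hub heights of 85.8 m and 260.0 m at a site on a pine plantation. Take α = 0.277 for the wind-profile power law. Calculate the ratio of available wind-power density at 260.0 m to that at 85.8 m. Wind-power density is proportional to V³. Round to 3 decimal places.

2.513

Speed ratio: V_B/V_A = (z_B/z_A)^α = (260.0/85.8)^0.277 = (3.0303)^0.277 = 1.35948
Power-density ratio: P_B/P_A = (V_B/V_A)³ = (1.35948)³ = 2.51255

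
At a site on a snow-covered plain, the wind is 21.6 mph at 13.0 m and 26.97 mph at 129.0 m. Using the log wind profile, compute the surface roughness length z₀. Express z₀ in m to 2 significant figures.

Log law: V(z) ∝ ln(z/z₀). With r = V₁/V₂ = 21.6/26.97 = 0.80089,
r · ln(z₂/z₀) = ln(z₁/z₀) ⇒ ln z₀ = (ln z₁ − r·ln z₂)/(1 − r)
ln z₀ = (2.56495 − 0.80089×4.85981) / 0.19911 = -6.6658
z₀ = exp(-6.6658) = 0.001274 m

z₀ ≈ 0.0013 m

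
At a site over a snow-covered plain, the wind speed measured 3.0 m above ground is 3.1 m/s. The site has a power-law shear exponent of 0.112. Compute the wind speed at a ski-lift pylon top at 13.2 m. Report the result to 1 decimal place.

3.7 m/s

Power-law profile: V₂ = V₁ · (z₂/z₁)^α
V₂ = 3.1 × (13.2/3.0)^0.112 = 3.1 × (4.4000)^0.112
    = 3.1 × 1.1805 = 3.6596 m/s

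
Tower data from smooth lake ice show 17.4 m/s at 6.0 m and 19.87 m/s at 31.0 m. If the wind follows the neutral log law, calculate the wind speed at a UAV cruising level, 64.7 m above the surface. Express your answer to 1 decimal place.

21.0 m/s

Log law: V ∝ ln(z/z₀). From the pair, with r = V₁/V₂ = 0.87569,
ln z₀ = (ln z₁ − r·ln z₂)/(1 − r) = (1.7918 − 0.87569×3.4340)/0.12431 = -9.7770 → z₀ = 0.00005674 m
V₃ = V₁ · ln(z₃/z₀)/ln(z₁/z₀) = 17.4 × 13.9467/11.5687 = 20.9766 m/s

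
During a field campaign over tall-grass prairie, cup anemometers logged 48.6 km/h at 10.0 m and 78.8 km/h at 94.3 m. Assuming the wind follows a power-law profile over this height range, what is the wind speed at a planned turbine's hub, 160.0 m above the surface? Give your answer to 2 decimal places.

First find α: α = ln(V₂/V₁)/ln(z₂/z₁) = ln(78.8/48.6)/ln(94.3/10.0) = 0.48329/2.24390 = 0.2154
Extrapolate from 94.3 m to 160.0 m: V₃ = 78.8 × (160.0/94.3)^0.2154 = 78.8 × 1.1206 = 88.3038 km/h

88.30 km/h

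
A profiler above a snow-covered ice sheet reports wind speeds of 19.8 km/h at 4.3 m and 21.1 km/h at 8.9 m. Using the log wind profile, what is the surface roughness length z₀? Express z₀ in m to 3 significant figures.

Log law: V(z) ∝ ln(z/z₀). With r = V₁/V₂ = 19.8/21.1 = 0.93839,
r · ln(z₂/z₀) = ln(z₁/z₀) ⇒ ln z₀ = (ln z₁ − r·ln z₂)/(1 − r)
ln z₀ = (1.45862 − 0.93839×2.18605) / 0.06161 = -9.6208
z₀ = exp(-9.6208) = 0.00006633 m

z₀ ≈ 0.0000663 m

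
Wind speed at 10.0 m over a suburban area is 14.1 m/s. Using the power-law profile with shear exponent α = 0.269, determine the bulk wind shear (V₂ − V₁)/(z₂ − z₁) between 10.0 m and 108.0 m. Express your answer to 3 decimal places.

Power law: V₂ = V₁ · (z₂/z₁)^α = 14.1 × (10.8000)^0.269 = 26.7430 m/s
ΔV/Δz = (26.7430 − 14.1)/(108.0 − 10.0) = 12.6430/98.0000 = 0.12901 m/s/m

0.129 m/s/m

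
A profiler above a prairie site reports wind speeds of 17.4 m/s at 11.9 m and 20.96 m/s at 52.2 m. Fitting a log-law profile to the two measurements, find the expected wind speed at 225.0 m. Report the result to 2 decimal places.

24.48 m/s

Log law: V ∝ ln(z/z₀). From the pair, with r = V₁/V₂ = 0.83015,
ln z₀ = (ln z₁ − r·ln z₂)/(1 − r) = (2.4765 − 0.83015×3.9551)/0.16985 = -4.7501 → z₀ = 0.008651 m
V₃ = V₁ · ln(z₃/z₀)/ln(z₁/z₀) = 17.4 × 10.1662/7.2266 = 24.4778 m/s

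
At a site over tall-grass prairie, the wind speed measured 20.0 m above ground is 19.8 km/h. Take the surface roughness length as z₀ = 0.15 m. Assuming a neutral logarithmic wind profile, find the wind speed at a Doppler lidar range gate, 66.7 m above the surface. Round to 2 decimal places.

24.67 km/h

Log law: V(z) ∝ ln(z/z₀), so V₂/V₁ = ln(z₂/z₀) / ln(z₁/z₀).
ln(66.7/0.15) = 6.0973, ln(20.0/0.15) = 4.8929
V₂ = 19.8 × 6.0973/4.8929 = 19.8 × 1.2462 = 24.6742 km/h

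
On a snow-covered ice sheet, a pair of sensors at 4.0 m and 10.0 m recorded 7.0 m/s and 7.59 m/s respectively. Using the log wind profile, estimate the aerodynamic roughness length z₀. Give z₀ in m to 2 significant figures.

Log law: V(z) ∝ ln(z/z₀). With r = V₁/V₂ = 7.0/7.59 = 0.92227,
r · ln(z₂/z₀) = ln(z₁/z₀) ⇒ ln z₀ = (ln z₁ − r·ln z₂)/(1 − r)
ln z₀ = (1.38629 − 0.92227×2.30259) / 0.07773 = -9.4850
z₀ = exp(-9.4850) = 0.00007599 m

z₀ ≈ 0.000076 m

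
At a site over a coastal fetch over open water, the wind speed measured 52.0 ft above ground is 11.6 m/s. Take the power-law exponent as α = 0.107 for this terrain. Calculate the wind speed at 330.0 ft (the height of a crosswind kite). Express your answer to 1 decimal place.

Power-law profile: V₂ = V₁ · (z₂/z₁)^α
V₂ = 11.6 × (330.0/52.0)^0.107 = 11.6 × (6.3462)^0.107
    = 11.6 × 1.2186 = 14.1360 m/s

14.1 m/s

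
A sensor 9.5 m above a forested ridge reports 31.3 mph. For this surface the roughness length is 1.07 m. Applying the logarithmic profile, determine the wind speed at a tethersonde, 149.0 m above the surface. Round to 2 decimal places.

Log law: V(z) ∝ ln(z/z₀), so V₂/V₁ = ln(z₂/z₀) / ln(z₁/z₀).
ln(149.0/1.07) = 4.9363, ln(9.5/1.07) = 2.1836
V₂ = 31.3 × 4.9363/2.1836 = 31.3 × 2.2606 = 70.7563 mph

70.76 mph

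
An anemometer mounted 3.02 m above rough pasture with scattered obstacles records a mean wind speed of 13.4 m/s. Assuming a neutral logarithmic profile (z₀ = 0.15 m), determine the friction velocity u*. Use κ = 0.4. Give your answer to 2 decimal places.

u* ≈ 1.79 m/s

Log law: V(z) = (u*/κ) · ln(z/z₀) ⇒ u* = κ · V / ln(z/z₀)
u* = 0.4 × 13.4 / ln(3.02/0.15) = 0.4 × 13.4 / 3.0024
   = 5.3600 / 3.0024 = 1.7853 m/s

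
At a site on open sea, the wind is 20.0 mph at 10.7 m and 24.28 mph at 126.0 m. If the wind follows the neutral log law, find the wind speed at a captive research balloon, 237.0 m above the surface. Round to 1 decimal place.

25.4 mph

Log law: V ∝ ln(z/z₀). From the pair, with r = V₁/V₂ = 0.82372,
ln z₀ = (ln z₁ − r·ln z₂)/(1 − r) = (2.3702 − 0.82372×4.8363)/0.17628 = -9.1533 → z₀ = 0.0001059 m
V₃ = V₁ · ln(z₃/z₀)/ln(z₁/z₀) = 20.0 × 14.6214/11.5235 = 25.3765 mph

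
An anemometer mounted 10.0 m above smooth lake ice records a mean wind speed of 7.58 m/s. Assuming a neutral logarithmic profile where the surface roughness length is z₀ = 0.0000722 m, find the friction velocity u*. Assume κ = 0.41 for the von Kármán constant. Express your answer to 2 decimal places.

Log law: V(z) = (u*/κ) · ln(z/z₀) ⇒ u* = κ · V / ln(z/z₀)
u* = 0.41 × 7.58 / ln(10.0/0.0000722) = 0.41 × 7.58 / 11.8387
   = 3.1078 / 11.8387 = 0.2625 m/s

u* ≈ 0.26 m/s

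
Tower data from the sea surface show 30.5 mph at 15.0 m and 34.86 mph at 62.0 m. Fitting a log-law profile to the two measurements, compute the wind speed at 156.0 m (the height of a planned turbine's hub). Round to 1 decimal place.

37.7 mph

Log law: V ∝ ln(z/z₀). From the pair, with r = V₁/V₂ = 0.87493,
ln z₀ = (ln z₁ − r·ln z₂)/(1 − r) = (2.7081 − 0.87493×4.1271)/0.12507 = -7.2190 → z₀ = 0.0007325 m
V₃ = V₁ · ln(z₃/z₀)/ln(z₁/z₀) = 30.5 × 12.2689/9.9271 = 37.6950 mph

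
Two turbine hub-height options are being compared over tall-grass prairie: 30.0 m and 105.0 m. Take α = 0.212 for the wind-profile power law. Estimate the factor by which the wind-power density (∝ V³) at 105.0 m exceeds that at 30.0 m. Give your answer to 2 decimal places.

2.22

Speed ratio: V_B/V_A = (z_B/z_A)^α = (105.0/30.0)^0.212 = (3.5000)^0.212 = 1.30419
Power-density ratio: P_B/P_A = (V_B/V_A)³ = (1.30419)³ = 2.21834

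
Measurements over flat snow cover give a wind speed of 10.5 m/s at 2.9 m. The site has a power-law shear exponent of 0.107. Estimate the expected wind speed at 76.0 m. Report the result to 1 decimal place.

Power-law profile: V₂ = V₁ · (z₂/z₁)^α
V₂ = 10.5 × (76.0/2.9)^0.107 = 10.5 × (26.2069)^0.107
    = 10.5 × 1.4183 = 14.8922 m/s

14.9 m/s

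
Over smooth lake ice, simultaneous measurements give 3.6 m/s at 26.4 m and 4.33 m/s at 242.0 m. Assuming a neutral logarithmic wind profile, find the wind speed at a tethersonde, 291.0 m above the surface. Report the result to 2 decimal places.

Log law: V ∝ ln(z/z₀). From the pair, with r = V₁/V₂ = 0.83141,
ln z₀ = (ln z₁ − r·ln z₂)/(1 − r) = (3.2734 − 0.83141×5.4889)/0.16859 = -7.6528 → z₀ = 0.0004747 m
V₃ = V₁ · ln(z₃/z₀)/ln(z₁/z₀) = 3.6 × 13.3261/10.9261 = 4.3908 m/s

4.39 m/s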